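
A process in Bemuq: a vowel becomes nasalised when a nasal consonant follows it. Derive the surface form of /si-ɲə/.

The vowel /i/ is adjacent to the following nasal /ɲ/, so it acquires [+nasal] and surfaces as [ĩ].

[sĩɲə]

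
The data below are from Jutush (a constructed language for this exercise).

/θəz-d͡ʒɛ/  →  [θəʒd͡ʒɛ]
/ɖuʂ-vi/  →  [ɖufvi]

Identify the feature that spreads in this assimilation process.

place

The segment that alternates is /z/, which surfaces as [ʒ] when adjacent to /d͡ʒ/.
The change alveolar → postalveolar matches the place of the following /d͡ʒ/, identifying this as place assimilation.
The same holds elsewhere in the data: /ʂ/ → [f] before /v/ (retroflex → labiodental, matching labiodental) — only place changes, and always toward the following segment.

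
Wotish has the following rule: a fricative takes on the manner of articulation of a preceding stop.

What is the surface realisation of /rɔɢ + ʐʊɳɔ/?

[rɔɢɖʊɳɔ]

The rule targets /ʐ/ (voiced retroflex fricative), which sits after the trigger /ɢ/ (stop).
The voiced retroflex stop is [ɖ], so /ʐ/ → [ɖ].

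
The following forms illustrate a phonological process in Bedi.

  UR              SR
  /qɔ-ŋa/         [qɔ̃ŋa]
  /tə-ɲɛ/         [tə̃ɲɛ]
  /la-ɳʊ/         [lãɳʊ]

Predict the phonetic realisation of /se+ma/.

[sẽma]

The data show regressive nasality assimilation (vowel nasalisation): /ɔ/ → [ɔ̃] before /ŋ/; /ə/ → [ə̃] before /ɲ/; /a/ → [ã] before /ɳ/ — a vowel is nasalised by an immediately following nasal consonant.
The vowel /e/ is adjacent to the following nasal /m/, so it acquires [+nasal] and surfaces as [ẽ].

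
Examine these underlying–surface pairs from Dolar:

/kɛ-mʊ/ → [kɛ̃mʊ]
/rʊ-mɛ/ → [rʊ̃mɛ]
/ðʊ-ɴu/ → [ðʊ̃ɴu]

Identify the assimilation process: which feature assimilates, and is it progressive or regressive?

The vowel /ɛ/ surfaces as nasalised [ɛ̃] next to the following nasal /m/ — it has acquired the [+nasal] feature of its neighbour.
Likewise in the remaining data: /ʊ/ → [ʊ̃] before /m/; /ʊ/ → [ʊ̃] before /ɴ/ — each time a vowel is nasalised next to a following nasal.
Because the conditioning nasal is to the right of the vowel that changes, the process is regressive (anticipatory).

regressive nasality assimilation (vowel nasalisation)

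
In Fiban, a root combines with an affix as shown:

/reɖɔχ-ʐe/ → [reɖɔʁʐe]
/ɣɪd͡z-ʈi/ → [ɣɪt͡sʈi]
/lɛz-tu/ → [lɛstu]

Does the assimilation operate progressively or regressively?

Underlying /χ/ is realised as [ʁ] next to /ʐ/; /ʐ/ itself does not change.
The change voiceless → voiced matches the voicing of the following /ʐ/, identifying this as voicing assimilation.
The same holds elsewhere in the data: /d͡z/ → [t͡s] before /ʈ/ (voiced → voiceless, matching voiceless); /z/ → [s] before /t/ (voiced → voiceless, matching voiceless) — only voicing changes, and always toward the following segment.
Since the segment that changes precedes the conditioning segment, the assimilation is regressive.

regressive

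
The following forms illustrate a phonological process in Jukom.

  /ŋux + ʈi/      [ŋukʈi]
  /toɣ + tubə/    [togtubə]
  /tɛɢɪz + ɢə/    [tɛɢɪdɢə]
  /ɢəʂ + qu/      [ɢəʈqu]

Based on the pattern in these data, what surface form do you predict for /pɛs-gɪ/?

[pɛtgɪ]

The data show regressive manner assimilation: /x/ → [k] before /ʈ/; /ɣ/ → [g] before /t/; /z/ → [d] before /ɢ/; /ʂ/ → [ʈ] before /q/. In each pair only manner changes, matching the following consonant, while place and voice stay constant.
/s/ is a voiceless alveolar fricative. The following trigger /g/ is a stop, so /s/ must become a stop as well.
A voiceless alveolar stop is [t], so the surface segment is [t].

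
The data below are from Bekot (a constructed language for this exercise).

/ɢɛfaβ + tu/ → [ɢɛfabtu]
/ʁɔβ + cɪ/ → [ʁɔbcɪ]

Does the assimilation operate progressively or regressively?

regressive

Comparing underlying and surface forms, /β/ → [b] is the alternation; the neighbouring /t/ is constant.
/β/ is a fricative while /t/ is a stop; the output [b] is a stop, matching the trigger — so the feature that spreads is manner.
The other alternating form patterns the same way: /β/ → [b] before /c/ (fricative → stop, matching a stop) — only manner changes, and always toward the following segment.
Since the segment that changes precedes the conditioning segment, the assimilation is regressive.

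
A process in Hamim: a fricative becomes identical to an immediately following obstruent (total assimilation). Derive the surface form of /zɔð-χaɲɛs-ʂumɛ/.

/ð/ is the segment targeted by the rule; it sits immediately before /χ/, so it assimilates completely and surfaces as [χ].
At the second juncture, /s/ likewise becomes [ʂ] adjacent to /ʂ/.

[zɔχχaɲɛʂʂumɛ]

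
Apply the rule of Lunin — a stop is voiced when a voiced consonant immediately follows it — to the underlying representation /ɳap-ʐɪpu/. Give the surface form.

/p/ is a voiceless bilabial stop. The following trigger /ʐ/ is voiced, so /p/ must become voiced as well.
The voiced bilabial stop is [b], so /p/ → [b].

[ɳabʐɪpu]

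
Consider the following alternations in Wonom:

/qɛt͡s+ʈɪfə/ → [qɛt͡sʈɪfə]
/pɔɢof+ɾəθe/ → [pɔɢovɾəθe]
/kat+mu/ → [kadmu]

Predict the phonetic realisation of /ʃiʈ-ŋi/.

The data show regressive voicing assimilation: /f/ → [v] before /ɾ/; /t/ → [d] before /m/. In each pair only voicing changes, matching the following consonant, while place and manner stay constant.
Nothing changes in [qɛt͡sʈɪfə]: there the adjacent consonants already agree in voicing (/t͡s/ and /ʈ/ are both voiceless), so this form is consistent with the same rule.
The rule targets /ʈ/ (voiceless retroflex stop), which sits before the trigger /ŋ/ (voiced).
A voiced retroflex stop is [ɖ], so the surface segment is [ɖ].

[ʃiɖŋi]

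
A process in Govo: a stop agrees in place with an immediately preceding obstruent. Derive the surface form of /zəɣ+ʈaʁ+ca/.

The rule targets /ʈ/ (voiceless retroflex stop), which sits after the trigger /ɣ/ (velar).
A voiceless velar stop is [k], so the surface segment is [k].
At the second juncture, /c/ likewise becomes [q] adjacent to /ʁ/.

[zəɣkaʁqa]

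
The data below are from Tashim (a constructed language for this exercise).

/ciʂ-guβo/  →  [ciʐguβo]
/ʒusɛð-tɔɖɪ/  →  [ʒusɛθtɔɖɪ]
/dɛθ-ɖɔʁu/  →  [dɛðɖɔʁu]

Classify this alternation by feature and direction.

The segment that alternates is /ʂ/, which surfaces as [ʐ] when adjacent to /g/.
The change voiceless → voiced matches the voicing of the following /g/, identifying this as voicing assimilation.
Place and manner are unchanged, so the assimilation is partial, not total.
The other alternating forms pattern the same way: /ð/ → [θ] before /t/ (voiced → voiceless, matching voiceless); /θ/ → [ð] before /ɖ/ (voiceless → voiced, matching voiced) — only voicing changes, and always toward the following segment.
Since the segment that changes precedes the conditioning segment, the assimilation is regressive.

regressive voicing assimilation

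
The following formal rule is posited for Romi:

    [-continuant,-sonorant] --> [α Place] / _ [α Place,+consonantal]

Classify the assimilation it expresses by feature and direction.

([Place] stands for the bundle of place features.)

regressive place assimilation

The rule copies the place features (abbreviated [Place]) from the environment onto the target, so the assimilating feature is place.
The conditioning segment sits to the right of the focus bar, meaning the trigger follows the segment that changes — regressive assimilation.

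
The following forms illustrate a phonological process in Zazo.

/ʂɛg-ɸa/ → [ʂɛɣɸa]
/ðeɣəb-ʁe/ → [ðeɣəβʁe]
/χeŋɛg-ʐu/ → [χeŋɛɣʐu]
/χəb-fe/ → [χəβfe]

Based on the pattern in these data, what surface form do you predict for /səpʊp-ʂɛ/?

[səpʊɸʂɛ]

The data show regressive manner assimilation: /g/ → [ɣ] before /ɸ/; /b/ → [β] before /ʁ/; /g/ → [ɣ] before /ʐ/; /b/ → [β] before /f/. In each pair only manner changes, matching the following consonant, while place and voice stay constant.
/p/ is a voiceless bilabial stop. The following trigger /ʂ/ is a fricative, so /p/ must become a fricative as well.
The voiceless bilabial fricative is [ɸ], so /p/ → [ɸ].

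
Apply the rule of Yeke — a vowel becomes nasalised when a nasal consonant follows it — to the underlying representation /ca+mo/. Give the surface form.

[cãmo]

The vowel /a/ is adjacent to the following nasal /m/, so it acquires [+nasal] and surfaces as [ã].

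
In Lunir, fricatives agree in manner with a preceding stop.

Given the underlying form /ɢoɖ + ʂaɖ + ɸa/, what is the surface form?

[ɢoɖʈaɖpa]

The rule targets /ʂ/ (voiceless retroflex fricative), which sits after the trigger /ɖ/ (stop).
The voiceless retroflex stop is [ʈ], so /ʂ/ → [ʈ].
At the second juncture, /ɸ/ likewise becomes [p] adjacent to /ɖ/.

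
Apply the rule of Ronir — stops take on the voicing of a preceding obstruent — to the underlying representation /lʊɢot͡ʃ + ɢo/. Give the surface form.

[lʊɢot͡ʃqo]

/ɢ/ is a voiced uvular stop. The preceding trigger /t͡ʃ/ is voiceless, so /ɢ/ must become voiceless as well.
The voiceless uvular stop is [q], so /ɢ/ → [q].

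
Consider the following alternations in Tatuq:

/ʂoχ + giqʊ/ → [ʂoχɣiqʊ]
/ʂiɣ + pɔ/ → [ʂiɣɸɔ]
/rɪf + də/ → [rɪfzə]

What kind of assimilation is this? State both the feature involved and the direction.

The segment that alternates is /g/, which surfaces as [ɣ] when adjacent to /χ/.
The change stop → fricative matches the manner of the preceding /χ/, identifying this as manner assimilation.
Place and voice are unchanged, so the assimilation is partial, not total.
The other alternating forms pattern the same way: /p/ → [ɸ] after /ɣ/ (stop → fricative, matching a fricative); /d/ → [z] after /f/ (stop → fricative, matching a fricative) — only manner changes, and always toward the preceding segment.
The trigger is the preceding segment, so the direction is progressive (perseverative).

progressive manner assimilation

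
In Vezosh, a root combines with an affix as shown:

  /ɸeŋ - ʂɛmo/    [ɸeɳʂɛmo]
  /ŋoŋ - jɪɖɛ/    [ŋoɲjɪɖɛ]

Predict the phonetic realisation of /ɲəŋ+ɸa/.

[ɲəmɸa]

The data show regressive place assimilation: /ŋ/ → [ɳ] before /ʂ/; /ŋ/ → [ɲ] before /j/. In each pair only place changes, matching the following consonant, while manner and voice stay constant.
/ŋ/ is a voiced velar nasal. The following trigger /ɸ/ is bilabial, so /ŋ/ must become bilabial as well.
The voiced bilabial nasal is [m], so /ŋ/ → [m].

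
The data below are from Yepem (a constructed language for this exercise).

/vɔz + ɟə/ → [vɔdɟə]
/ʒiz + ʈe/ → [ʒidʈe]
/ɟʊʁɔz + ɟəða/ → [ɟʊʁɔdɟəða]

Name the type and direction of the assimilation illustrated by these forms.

regressive manner assimilation

Underlying /z/ is realised as [d] next to /ɟ/; /ɟ/ itself does not change.
/z/ is a fricative while /ɟ/ is a stop; the output [d] is a stop, matching the trigger — so the feature that spreads is manner.
Place and voice are unchanged, so the assimilation is partial, not total.
The other alternating form patterns the same way: /z/ → [d] before /ʈ/ (fricative → stop, matching a stop) — only manner changes, and always toward the following segment.
The trigger is the following segment, so the direction is regressive (anticipatory).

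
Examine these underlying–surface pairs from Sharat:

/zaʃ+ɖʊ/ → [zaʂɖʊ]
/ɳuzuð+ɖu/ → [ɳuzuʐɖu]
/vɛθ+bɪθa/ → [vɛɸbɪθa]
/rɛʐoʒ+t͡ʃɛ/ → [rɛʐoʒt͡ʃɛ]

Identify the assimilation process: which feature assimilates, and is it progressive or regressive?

regressive place assimilation

Comparing underlying and surface forms, /ʃ/ → [ʂ] is the alternation; the neighbouring /ɖ/ is constant.
The change postalveolar → retroflex matches the place of the following /ɖ/, identifying this as place assimilation.
Manner and voice are unchanged, so the assimilation is partial, not total.
The other alternating forms pattern the same way: /ð/ → [ʐ] before /ɖ/ (dental → retroflex, matching retroflex); /θ/ → [ɸ] before /b/ (dental → bilabial, matching bilabial) — only place changes, and always toward the following segment.
No alternation appears in [rɛʐoʒt͡ʃɛ]: there the adjacent consonants already agree in place (/ʒ/ and /t͡ʃ/ are both postalveolar), so this form is consistent with the same rule.
The trigger is the following segment, so the direction is regressive (anticipatory).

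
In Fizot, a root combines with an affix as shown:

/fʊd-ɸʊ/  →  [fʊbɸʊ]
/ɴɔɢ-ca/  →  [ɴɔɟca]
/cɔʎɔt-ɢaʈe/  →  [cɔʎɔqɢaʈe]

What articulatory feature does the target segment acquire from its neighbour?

Underlying /d/ is realised as [b] next to /ɸ/; /ɸ/ itself does not change.
/d/ is alveolar while /ɸ/ is bilabial; the output [b] is bilabial, matching the trigger — so the feature that spreads is place.
Checking the remaining alternations: /ɢ/ → [ɟ] before /c/ (uvular → palatal, matching palatal); /t/ → [q] before /ɢ/ (alveolar → uvular, matching uvular) — only place changes, and always toward the following segment.

place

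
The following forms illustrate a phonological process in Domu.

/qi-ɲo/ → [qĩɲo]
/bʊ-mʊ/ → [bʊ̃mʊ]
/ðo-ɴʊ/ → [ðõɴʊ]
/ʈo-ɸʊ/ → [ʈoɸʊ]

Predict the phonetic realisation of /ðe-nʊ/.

[ðẽnʊ]

The data show regressive nasality assimilation (vowel nasalisation): /i/ → [ĩ] before /ɲ/; /ʊ/ → [ʊ̃] before /m/; /o/ → [õ] before /ɴ/ — a vowel is nasalised by an immediately following nasal consonant.
No change occurs in [ʈoɸʊ] because the vowel at the boundary is adjacent to an oral consonant, not a nasal (/o/ next to /ɸ/).
The vowel /e/ is adjacent to the following nasal /n/, so it acquires [+nasal] and surfaces as [ẽ].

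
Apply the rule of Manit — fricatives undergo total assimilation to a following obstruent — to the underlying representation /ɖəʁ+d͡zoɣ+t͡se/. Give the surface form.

/ʁ/ is the segment targeted by the rule; it sits immediately before /d͡z/, so it assimilates completely and surfaces as [d͡z].
At the second juncture, /ɣ/ likewise becomes [t͡s] adjacent to /t͡s/.

[ɖəd͡zd͡zot͡st͡se]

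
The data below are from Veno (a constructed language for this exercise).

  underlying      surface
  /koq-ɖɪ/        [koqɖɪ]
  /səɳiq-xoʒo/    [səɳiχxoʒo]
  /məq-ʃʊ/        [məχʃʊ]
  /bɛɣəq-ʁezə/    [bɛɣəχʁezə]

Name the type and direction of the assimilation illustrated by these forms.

Comparing underlying and surface forms, /q/ → [χ] is the alternation; the neighbouring /x/ is constant.
The change stop → fricative matches the manner of the following /x/, identifying this as manner assimilation.
Place and voice are unchanged, so the assimilation is partial, not total.
The other alternating forms pattern the same way: /q/ → [χ] before /ʃ/ (stop → fricative, matching a fricative); /q/ → [χ] before /ʁ/ (stop → fricative, matching a fricative) — only manner changes, and always toward the following segment.
Nothing changes in [koqɖɪ]: there the adjacent consonants already agree in manner (/q/ and /ɖ/ are both stops), so this form is consistent with the same rule.
The trigger is the following segment, so the direction is regressive (anticipatory).

regressive manner assimilation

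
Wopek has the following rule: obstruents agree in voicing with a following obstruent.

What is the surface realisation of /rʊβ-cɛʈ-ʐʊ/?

The rule targets /β/ (voiced bilabial fricative), which sits before the trigger /c/ (voiceless).
The voiceless bilabial fricative is [ɸ], so /β/ → [ɸ].
At the second juncture, /ʈ/ likewise becomes [ɖ] adjacent to /ʐ/.

[rʊɸcɛɖʐʊ]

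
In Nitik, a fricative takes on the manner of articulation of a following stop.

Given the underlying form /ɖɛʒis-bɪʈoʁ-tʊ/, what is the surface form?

/s/ is a voiceless alveolar fricative. The following trigger /b/ is a stop, so /s/ must become a stop as well.
The voiceless alveolar stop is [t], so /s/ → [t].
At the second juncture, /ʁ/ likewise becomes [ɢ] adjacent to /t/.

[ɖɛʒitbɪʈoɢtʊ]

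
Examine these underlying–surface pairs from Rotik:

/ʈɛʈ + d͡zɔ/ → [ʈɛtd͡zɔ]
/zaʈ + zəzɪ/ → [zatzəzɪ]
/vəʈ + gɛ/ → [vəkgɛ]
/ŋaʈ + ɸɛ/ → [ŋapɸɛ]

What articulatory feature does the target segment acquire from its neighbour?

Underlying /ʈ/ is realised as [t] next to /d͡z/; /d͡z/ itself does not change.
/ʈ/ is retroflex while /d͡z/ is alveolar; the output [t] is alveolar, matching the trigger — so the feature that spreads is place.
Checking the remaining alternations: /ʈ/ → [t] before /z/ (retroflex → alveolar, matching alveolar); /ʈ/ → [k] before /g/ (retroflex → velar, matching velar); /ʈ/ → [p] before /ɸ/ (retroflex → bilabial, matching bilabial) — only place changes, and always toward the following segment.

place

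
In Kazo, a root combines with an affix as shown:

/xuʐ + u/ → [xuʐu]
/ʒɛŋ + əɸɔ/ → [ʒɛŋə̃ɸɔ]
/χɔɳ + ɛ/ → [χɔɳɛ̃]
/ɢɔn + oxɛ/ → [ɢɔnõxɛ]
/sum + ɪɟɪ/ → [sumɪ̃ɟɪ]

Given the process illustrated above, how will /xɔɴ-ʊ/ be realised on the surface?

[xɔɴʊ̃]

The data show progressive nasality assimilation (vowel nasalisation): /ə/ → [ə̃] after /ŋ/; /ɛ/ → [ɛ̃] after /ɳ/; /o/ → [õ] after /n/; /ɪ/ → [ɪ̃] after /m/ — a vowel is nasalised by an immediately preceding nasal consonant.
No change occurs in [xuʐu] because the vowel at the boundary is adjacent to an oral consonant, not a nasal (/u/ next to /ʐ/).
/ʊ/ sits next to the nasal /ɴ/ and is therefore nasalised to [ʊ̃].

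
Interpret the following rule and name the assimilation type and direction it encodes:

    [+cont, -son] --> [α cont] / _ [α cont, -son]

The shared variable α links the value of [cont] on the target to that of the neighbouring obstruent. [cont] distinguishes stops from fricatives — a manner-of-articulation feature — so this is manner assimilation.
The conditioning segment sits to the right of the focus bar, meaning the trigger follows the segment that changes — regressive assimilation.

regressive manner assimilation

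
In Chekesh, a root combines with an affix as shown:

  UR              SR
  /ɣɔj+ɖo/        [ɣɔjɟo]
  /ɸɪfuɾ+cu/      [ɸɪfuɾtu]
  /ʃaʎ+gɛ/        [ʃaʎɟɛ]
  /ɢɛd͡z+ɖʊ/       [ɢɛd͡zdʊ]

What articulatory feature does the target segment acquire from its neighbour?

The segment that alternates is /ɖ/, which surfaces as [ɟ] when adjacent to /j/.
/ɖ/ is retroflex while /j/ is palatal; the output [ɟ] is palatal, matching the trigger — so the feature that spreads is place.
Checking the remaining alternations: /c/ → [t] after /ɾ/ (palatal → alveolar, matching alveolar); /g/ → [ɟ] after /ʎ/ (velar → palatal, matching palatal); /ɖ/ → [d] after /d͡z/ (retroflex → alveolar, matching alveolar) — only place changes, and always toward the preceding segment.

place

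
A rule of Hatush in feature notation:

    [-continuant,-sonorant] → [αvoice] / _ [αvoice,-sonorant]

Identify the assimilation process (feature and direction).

The shared variable α links the value of [voice] on the target to the same value on the neighbouring segment, so voicing is the feature that assimilates.
Since the environment is written after the underscore, the trigger follows the target; the direction is regressive.

regressive voicing assimilation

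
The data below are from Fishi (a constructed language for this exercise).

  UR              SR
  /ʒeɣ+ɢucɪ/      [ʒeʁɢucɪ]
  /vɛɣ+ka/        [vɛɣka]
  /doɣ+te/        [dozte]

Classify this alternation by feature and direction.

Comparing underlying and surface forms, /ɣ/ → [ʁ] is the alternation; the neighbouring /ɢ/ is constant.
The change velar → uvular matches the place of the following /ɢ/, identifying this as place assimilation.
Manner and voice are unchanged, so the assimilation is partial, not total.
Checking the remaining alternation: /ɣ/ → [z] before /t/ (velar → alveolar, matching alveolar) — only place changes, and always toward the following segment.
No alternation appears in [vɛɣka]: there the adjacent consonants already agree in place (/ɣ/ and /k/ are both velar), so this form is consistent with the same rule.
The trigger is the following segment, so the direction is regressive (anticipatory).

regressive place assimilation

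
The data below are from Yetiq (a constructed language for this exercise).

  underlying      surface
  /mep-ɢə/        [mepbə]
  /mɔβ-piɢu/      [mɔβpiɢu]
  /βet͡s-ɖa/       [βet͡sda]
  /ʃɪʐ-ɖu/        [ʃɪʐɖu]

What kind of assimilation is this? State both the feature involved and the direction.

progressive place assimilation

The segment that alternates is /ɢ/, which surfaces as [b] when adjacent to /p/.
/ɢ/ is uvular while /p/ is bilabial; the output [b] is bilabial, matching the trigger — so the feature that spreads is place.
Manner and voice are unchanged, so the assimilation is partial, not total.
The other alternating form patterns the same way: /ɖ/ → [d] after /t͡s/ (retroflex → alveolar, matching alveolar) — only place changes, and always toward the preceding segment.
No alternation appears in [mɔβpiɢu], [ʃɪʐɖu]: there the adjacent consonants already agree in place (/p/ and /β/ are both bilabial; /ɖ/ and /ʐ/ are both retroflex), so these forms are consistent with the same rule.
The trigger is the preceding segment, so the direction is progressive (perseverative).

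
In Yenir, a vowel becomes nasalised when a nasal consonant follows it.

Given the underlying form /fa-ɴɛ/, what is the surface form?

[fãɴɛ]

/a/ sits next to the nasal /ɴ/ and is therefore nasalised to [ã].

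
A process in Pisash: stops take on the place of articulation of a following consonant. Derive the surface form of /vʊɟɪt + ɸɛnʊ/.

[vʊɟɪpɸɛnʊ]

The rule targets /t/ (voiceless alveolar stop), which sits before the trigger /ɸ/ (bilabial).
A voiceless bilabial stop is [p], so the surface segment is [p].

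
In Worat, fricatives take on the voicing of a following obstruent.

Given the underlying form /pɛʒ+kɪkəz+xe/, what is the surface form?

/ʒ/ is a voiced postalveolar fricative. The following trigger /k/ is voiceless, so /ʒ/ must become voiceless as well.
The voiceless postalveolar fricative is [ʃ], so /ʒ/ → [ʃ].
The same rule applies at the second boundary: /z/ → [s] next to /x/.

[pɛʃkɪkəsxe]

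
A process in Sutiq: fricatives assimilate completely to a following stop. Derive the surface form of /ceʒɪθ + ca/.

[ceʒɪcca]

/θ/ is the segment targeted by the rule; it sits immediately before /c/, so it assimilates completely and surfaces as [c].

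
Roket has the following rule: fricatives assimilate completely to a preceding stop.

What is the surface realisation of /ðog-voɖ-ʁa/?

/v/ is the segment targeted by the rule; it sits immediately after /g/, so it assimilates completely and surfaces as [g].
The same rule applies at the second boundary: /ʁ/ → [ɖ] next to /ɖ/.

[ðoggoɖɖa]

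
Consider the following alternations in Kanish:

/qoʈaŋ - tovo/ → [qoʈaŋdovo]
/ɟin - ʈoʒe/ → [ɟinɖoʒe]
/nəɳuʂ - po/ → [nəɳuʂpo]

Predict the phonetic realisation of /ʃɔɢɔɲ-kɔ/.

The data show progressive voicing assimilation: /t/ → [d] after /ŋ/; /ʈ/ → [ɖ] after /n/. In each pair only voicing changes, matching the preceding consonant, while place and manner stay constant.
No alternation appears in [nəɳuʂpo]: there the adjacent consonants already agree in voicing (/p/ and /ʂ/ are both voiceless), so this form is consistent with the same rule.
/k/ is a voiceless velar stop. The preceding trigger /ɲ/ is voiced, so /k/ must become voiced as well.
Changing only its voicing to voiced gives [g] — the voiced velar stop.

[ʃɔɢɔɲgɔ]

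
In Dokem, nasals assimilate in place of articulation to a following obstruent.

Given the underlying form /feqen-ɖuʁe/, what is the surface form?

The rule targets /n/ (voiced alveolar nasal), which sits before the trigger /ɖ/ (retroflex).
A voiced retroflex nasal is [ɳ], so the surface segment is [ɳ].

[feqeɳɖuʁe]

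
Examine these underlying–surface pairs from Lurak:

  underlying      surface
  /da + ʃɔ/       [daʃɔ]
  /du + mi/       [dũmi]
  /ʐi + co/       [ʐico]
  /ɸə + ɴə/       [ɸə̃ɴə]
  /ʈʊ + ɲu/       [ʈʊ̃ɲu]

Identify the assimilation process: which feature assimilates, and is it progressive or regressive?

The vowel /u/ surfaces as nasalised [ũ] next to the following nasal /m/ — it has acquired the [+nasal] feature of its neighbour.
The other forms show the same pattern: /ə/ → [ə̃] before /ɴ/; /ʊ/ → [ʊ̃] before /ɲ/ — each time a vowel is nasalised next to a following nasal.
No change occurs in [daʃɔ], [ʐico] because the vowel at the boundary is adjacent to an oral consonant, not a nasal (/a/ next to /ʃ/; /i/ next to /c/).
Because the conditioning nasal is to the right of the vowel that changes, the process is regressive (anticipatory).

regressive nasality assimilation (vowel nasalisation)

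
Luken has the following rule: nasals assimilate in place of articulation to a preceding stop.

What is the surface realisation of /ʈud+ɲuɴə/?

The rule targets /ɲ/ (voiced palatal nasal), which sits after the trigger /d/ (alveolar).
The voiced alveolar nasal is [n], so /ɲ/ → [n].

[ʈudnuɴə]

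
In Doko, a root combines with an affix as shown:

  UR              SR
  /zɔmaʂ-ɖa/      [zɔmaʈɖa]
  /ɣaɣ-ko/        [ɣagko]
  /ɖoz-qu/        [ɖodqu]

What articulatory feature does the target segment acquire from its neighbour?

manner

Comparing underlying and surface forms, /ʂ/ → [ʈ] is the alternation; the neighbouring /ɖ/ is constant.
The change fricative → stop matches the manner of the following /ɖ/, identifying this as manner assimilation.
The same holds elsewhere in the data: /ɣ/ → [g] before /k/ (fricative → stop, matching a stop); /z/ → [d] before /q/ (fricative → stop, matching a stop) — only manner changes, and always toward the following segment.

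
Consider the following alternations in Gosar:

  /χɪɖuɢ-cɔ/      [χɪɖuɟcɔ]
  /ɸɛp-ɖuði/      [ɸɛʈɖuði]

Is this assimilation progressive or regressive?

Underlying /ɢ/ is realised as [ɟ] next to /c/; /c/ itself does not change.
/ɢ/ is uvular while /c/ is palatal; the output [ɟ] is palatal, matching the trigger — so the feature that spreads is place.
The same holds elsewhere in the data: /p/ → [ʈ] before /ɖ/ (bilabial → retroflex, matching retroflex) — only place changes, and always toward the following segment.
Since the segment that changes precedes the conditioning segment, the assimilation is regressive.

regressive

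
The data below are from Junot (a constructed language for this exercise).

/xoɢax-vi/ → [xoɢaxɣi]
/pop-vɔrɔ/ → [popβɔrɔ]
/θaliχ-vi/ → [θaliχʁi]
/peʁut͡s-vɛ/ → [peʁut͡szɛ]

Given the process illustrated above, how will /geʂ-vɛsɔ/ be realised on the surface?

The data show progressive place assimilation: /v/ → [ɣ] after /x/; /v/ → [β] after /p/; /v/ → [ʁ] after /χ/; /v/ → [z] after /t͡s/. In each pair only place changes, matching the preceding consonant, while manner and voice stay constant.
/v/ is a voiced labiodental fricative. The preceding trigger /ʂ/ is retroflex, so /v/ must become retroflex as well.
Changing only its place to retroflex gives [ʐ] — the voiced retroflex fricative.

[geʂʐɛsɔ]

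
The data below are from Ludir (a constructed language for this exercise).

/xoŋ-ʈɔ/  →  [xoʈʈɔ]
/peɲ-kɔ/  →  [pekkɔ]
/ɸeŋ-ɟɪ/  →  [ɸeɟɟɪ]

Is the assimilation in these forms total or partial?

total assimilation

The segment that alternates is /ŋ/, which surfaces as [ʈ] when adjacent to /ʈ/.
The output [ʈ] is identical to the trigger /ʈ/ — every feature (place, manner, voicing) has been copied — so this is total assimilation.
The other forms behave the same way: /ɲ/ → [k] before /k/; /ŋ/ → [ɟ] before /ɟ/ — in each case the output is a copy of the following consonant.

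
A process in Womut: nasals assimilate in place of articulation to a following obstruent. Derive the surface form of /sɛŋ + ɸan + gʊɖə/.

The rule targets /ŋ/ (voiced velar nasal), which sits before the trigger /ɸ/ (bilabial).
The voiced bilabial nasal is [m], so /ŋ/ → [m].
At the second juncture, /n/ likewise becomes [ŋ] adjacent to /g/.

[sɛmɸaŋgʊɖə]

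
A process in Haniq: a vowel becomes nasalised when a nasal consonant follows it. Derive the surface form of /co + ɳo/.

[cõɳo]

/o/ sits next to the nasal /ɳ/ and is therefore nasalised to [õ].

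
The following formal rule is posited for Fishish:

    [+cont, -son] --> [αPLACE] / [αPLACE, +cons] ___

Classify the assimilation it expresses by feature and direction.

The shared variable α links the value of the place features (abbreviated [PLACE]) on the target to the same value on the neighbouring segment, so place is the feature that assimilates.
The conditioning segment sits to the left of the focus bar, meaning the trigger precedes the segment that changes — progressive assimilation.

progressive place assimilation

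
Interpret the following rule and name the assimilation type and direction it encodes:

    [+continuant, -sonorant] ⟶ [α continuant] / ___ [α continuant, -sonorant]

regressive manner assimilation

The shared variable α links the value of [continuant] on the target to that of the neighbouring obstruent. [continuant] distinguishes stops from fricatives — a manner-of-articulation feature — so this is manner assimilation.
Since the environment is written after the underscore, the trigger follows the target; the direction is regressive.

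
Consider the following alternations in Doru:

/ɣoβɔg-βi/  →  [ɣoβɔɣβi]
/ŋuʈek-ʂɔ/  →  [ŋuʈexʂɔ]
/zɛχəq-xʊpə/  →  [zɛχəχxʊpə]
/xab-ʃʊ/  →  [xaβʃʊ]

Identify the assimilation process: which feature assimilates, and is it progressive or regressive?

regressive manner assimilation

The segment that alternates is /g/, which surfaces as [ɣ] when adjacent to /β/.
/g/ is a stop while /β/ is a fricative; the output [ɣ] is a fricative, matching the trigger — so the feature that spreads is manner.
Place and voice are unchanged, so the assimilation is partial, not total.
The same holds elsewhere in the data: /k/ → [x] before /ʂ/ (stop → fricative, matching a fricative); /q/ → [χ] before /x/ (stop → fricative, matching a fricative); /b/ → [β] before /ʃ/ (stop → fricative, matching a fricative) — only manner changes, and always toward the following segment.
Since the segment that changes precedes the conditioning segment, the assimilation is regressive.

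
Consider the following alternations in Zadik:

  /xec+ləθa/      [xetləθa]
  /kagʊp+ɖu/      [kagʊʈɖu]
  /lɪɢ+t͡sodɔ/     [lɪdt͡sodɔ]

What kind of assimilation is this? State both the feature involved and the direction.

Comparing underlying and surface forms, /c/ → [t] is the alternation; the neighbouring /l/ is constant.
The change palatal → alveolar matches the place of the following /l/, identifying this as place assimilation.
Manner and voice are unchanged, so the assimilation is partial, not total.
Checking the remaining alternations: /p/ → [ʈ] before /ɖ/ (bilabial → retroflex, matching retroflex); /ɢ/ → [d] before /t͡s/ (uvular → alveolar, matching alveolar) — only place changes, and always toward the following segment.
Since the segment that changes precedes the conditioning segment, the assimilation is regressive.

regressive place assimilation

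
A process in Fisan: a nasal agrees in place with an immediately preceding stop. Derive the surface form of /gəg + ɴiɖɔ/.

[gəgŋiɖɔ]

/ɴ/ is a voiced uvular nasal. The preceding trigger /g/ is velar, so /ɴ/ must become velar as well.
Changing only its place to velar gives [ŋ] — the voiced velar nasal.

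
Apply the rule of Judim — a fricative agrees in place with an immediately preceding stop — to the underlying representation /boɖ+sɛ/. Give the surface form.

/s/ is a voiceless alveolar fricative. The preceding trigger /ɖ/ is retroflex, so /s/ must become retroflex as well.
A voiceless retroflex fricative is [ʂ], so the surface segment is [ʂ].

[boɖʂɛ]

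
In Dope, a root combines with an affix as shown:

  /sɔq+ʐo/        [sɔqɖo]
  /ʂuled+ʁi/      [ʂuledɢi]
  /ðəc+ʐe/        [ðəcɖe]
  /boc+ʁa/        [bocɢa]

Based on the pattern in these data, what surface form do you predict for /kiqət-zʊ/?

[kiqətdʊ]

The data show progressive manner assimilation: /ʐ/ → [ɖ] after /q/; /ʁ/ → [ɢ] after /d/; /ʐ/ → [ɖ] after /c/; /ʁ/ → [ɢ] after /c/. In each pair only manner changes, matching the preceding consonant, while place and voice stay constant.
The rule targets /z/ (voiced alveolar fricative), which sits after the trigger /t/ (stop).
Changing only its manner to stop gives [d] — the voiced alveolar stop.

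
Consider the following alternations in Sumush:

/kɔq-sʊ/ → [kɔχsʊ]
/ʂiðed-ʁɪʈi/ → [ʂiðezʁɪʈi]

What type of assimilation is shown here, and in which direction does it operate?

regressive manner assimilation

The segment that alternates is /q/, which surfaces as [χ] when adjacent to /s/.
The change stop → fricative matches the manner of the following /s/, identifying this as manner assimilation.
Place and voice are unchanged, so the assimilation is partial, not total.
The same holds elsewhere in the data: /d/ → [z] before /ʁ/ (stop → fricative, matching a fricative) — only manner changes, and always toward the following segment.
The trigger is the following segment, so the direction is regressive (anticipatory).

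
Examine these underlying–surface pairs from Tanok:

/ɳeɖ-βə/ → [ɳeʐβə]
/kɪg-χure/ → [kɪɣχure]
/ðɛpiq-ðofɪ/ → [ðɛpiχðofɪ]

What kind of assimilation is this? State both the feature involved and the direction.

regressive manner assimilation

Comparing underlying and surface forms, /ɖ/ → [ʐ] is the alternation; the neighbouring /β/ is constant.
The change stop → fricative matches the manner of the following /β/, identifying this as manner assimilation.
Place and voice are unchanged, so the assimilation is partial, not total.
The other alternating forms pattern the same way: /g/ → [ɣ] before /χ/ (stop → fricative, matching a fricative); /q/ → [χ] before /ð/ (stop → fricative, matching a fricative) — only manner changes, and always toward the following segment.
The trigger is the following segment, so the direction is regressive (anticipatory).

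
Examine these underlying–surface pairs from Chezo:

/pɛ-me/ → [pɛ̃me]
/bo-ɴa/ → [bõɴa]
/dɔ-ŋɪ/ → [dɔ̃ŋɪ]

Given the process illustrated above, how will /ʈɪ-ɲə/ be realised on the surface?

[ʈɪ̃ɲə]

The data show regressive nasality assimilation (vowel nasalisation): /ɛ/ → [ɛ̃] before /m/; /o/ → [õ] before /ɴ/; /ɔ/ → [ɔ̃] before /ŋ/ — a vowel is nasalised by an immediately following nasal consonant.
/ɪ/ sits next to the nasal /ɲ/ and is therefore nasalised to [ɪ̃].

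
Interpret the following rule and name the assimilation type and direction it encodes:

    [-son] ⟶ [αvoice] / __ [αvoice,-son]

The shared variable α links the value of [voice] on the target to the same value on the neighbouring segment, so voicing is the feature that assimilates.
Since the environment is written after the underscore, the trigger follows the target; the direction is regressive.

regressive voicing assimilation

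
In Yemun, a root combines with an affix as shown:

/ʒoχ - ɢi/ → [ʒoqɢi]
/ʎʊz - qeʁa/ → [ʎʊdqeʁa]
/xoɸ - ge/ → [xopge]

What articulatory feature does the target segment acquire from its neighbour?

manner

The segment that alternates is /χ/, which surfaces as [q] when adjacent to /ɢ/.
The change fricative → stop matches the manner of the following /ɢ/, identifying this as manner assimilation.
The other alternating forms pattern the same way: /z/ → [d] before /q/ (fricative → stop, matching a stop); /ɸ/ → [p] before /g/ (fricative → stop, matching a stop) — only manner changes, and always toward the following segment.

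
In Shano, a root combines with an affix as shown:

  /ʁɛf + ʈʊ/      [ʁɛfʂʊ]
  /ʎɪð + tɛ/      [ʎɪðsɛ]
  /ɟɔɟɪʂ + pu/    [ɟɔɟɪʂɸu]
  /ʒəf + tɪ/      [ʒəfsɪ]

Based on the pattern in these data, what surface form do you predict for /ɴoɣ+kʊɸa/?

[ɴoɣxʊɸa]

The data show progressive manner assimilation: /ʈ/ → [ʂ] after /f/; /t/ → [s] after /ð/; /p/ → [ɸ] after /ʂ/; /t/ → [s] after /f/. In each pair only manner changes, matching the preceding consonant, while place and voice stay constant.
/k/ is a voiceless velar stop. The preceding trigger /ɣ/ is a fricative, so /k/ must become a fricative as well.
A voiceless velar fricative is [x], so the surface segment is [x].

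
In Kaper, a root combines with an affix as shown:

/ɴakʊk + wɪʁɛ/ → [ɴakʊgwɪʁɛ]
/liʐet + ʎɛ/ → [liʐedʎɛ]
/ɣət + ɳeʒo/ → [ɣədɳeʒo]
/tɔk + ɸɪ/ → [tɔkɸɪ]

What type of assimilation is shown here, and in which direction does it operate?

regressive voicing assimilation

The segment that alternates is /k/, which surfaces as [g] when adjacent to /w/.
/k/ is voiceless while /w/ is voiced; the output [g] is voiced, matching the trigger — so the feature that spreads is voicing.
Place and manner are unchanged, so the assimilation is partial, not total.
The same holds elsewhere in the data: /t/ → [d] before /ʎ/ (voiceless → voiced, matching voiced); /t/ → [d] before /ɳ/ (voiceless → voiced, matching voiced) — only voicing changes, and always toward the following segment.
Nothing changes in [tɔkɸɪ]: there the adjacent consonants already agree in voicing (/k/ and /ɸ/ are both voiceless), so this form is consistent with the same rule.
Since the segment that changes precedes the conditioning segment, the assimilation is regressive.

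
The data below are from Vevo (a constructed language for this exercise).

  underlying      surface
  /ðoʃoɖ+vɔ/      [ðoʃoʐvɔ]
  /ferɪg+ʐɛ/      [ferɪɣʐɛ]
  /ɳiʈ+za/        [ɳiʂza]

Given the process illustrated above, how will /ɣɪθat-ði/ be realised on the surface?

[ɣɪθasði]

The data show regressive manner assimilation: /ɖ/ → [ʐ] before /v/; /g/ → [ɣ] before /ʐ/; /ʈ/ → [ʂ] before /z/. In each pair only manner changes, matching the following consonant, while place and voice stay constant.
/t/ is a voiceless alveolar stop. The following trigger /ð/ is a fricative, so /t/ must become a fricative as well.
The voiceless alveolar fricative is [s], so /t/ → [s].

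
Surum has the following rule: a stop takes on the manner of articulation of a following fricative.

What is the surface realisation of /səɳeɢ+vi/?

/ɢ/ is a voiced uvular stop. The following trigger /v/ is a fricative, so /ɢ/ must become a fricative as well.
Changing only its manner to fricative gives [ʁ] — the voiced uvular fricative.

[səɳeʁvi]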